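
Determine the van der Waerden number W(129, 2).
W(129, 2) = 129 + 1 = 130

A 2-term AP is any pair of integers, so a monochromatic 2-AP exists iff some colour is used at least twice. With 129 colours, the colouring i ↦ i on {1, ..., 129} uses each colour once, avoiding any monochromatic pair, so W(129, 2) > 129. For {1, ..., 130}, pigeonhole forces two integers of the same colour, which form a monochromatic 2-AP. Hence W(129, 2) = 130.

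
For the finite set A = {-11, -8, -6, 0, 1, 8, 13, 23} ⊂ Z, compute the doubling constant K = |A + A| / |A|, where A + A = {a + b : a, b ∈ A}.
K = |A + A| / |A| = 33/8

Enumerate A + A = {a + b : a, b ∈ A}. With |A| = 8, there are |A|^2 = 64 ordered sum pairs; collecting distinct values, A + A = {-22, -19, -17, -16, -14, -12, -11, -10, -8, -7, -6, -5, -3, 0, 1, 2, 5, 7, 8, 9, 12, 13, 14, 15, 16, 17, 21, 23, 24, 26, 31, 36, 46}, so |A + A| = 33. Thus K = 33/8. For comparison, the minimum possible |A + A| over all 8-element sets is 2·8 − 1 = 15 (so min K = 15/8), attained only by arithmetic progressions.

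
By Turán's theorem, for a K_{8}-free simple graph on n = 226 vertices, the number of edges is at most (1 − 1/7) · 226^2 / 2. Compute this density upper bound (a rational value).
Turán density bound = (6/7) · 226^2/2 = 153228/7 ≈ 21889.7143

Turán's theorem: ex(n, K_{r+1}) is achieved by the complete r-partite Turán graph T(n, r) with parts as balanced as possible, and is at most (1 − 1/r) · n^2/2. For r = 7, n = 226: the density bound is (6/7) · 51076/2 = 153228/7 ≈ 21889.7143. The integer-valued extremum is e(T(226, 7)) = 21889, which is strictly less than the density bound 153228/7 since 7 ∤ 226 (the parts of T(226, 7) cannot all be equal).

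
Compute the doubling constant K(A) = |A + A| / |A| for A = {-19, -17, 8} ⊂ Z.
K = |A + A| / |A| = 6/3 = 2

Enumerate A + A = {a + b : a, b ∈ A}. With |A| = 3, there are |A|^2 = 9 ordered sum pairs; collecting distinct values, A + A = {-38, -36, -34, -11, -9, 16}, so |A + A| = 6. Thus K = 6/3 = 2. For comparison, the minimum possible |A + A| over all 3-element sets is 2·3 − 1 = 5 (so min K = 5/3), attained only by arithmetic progressions.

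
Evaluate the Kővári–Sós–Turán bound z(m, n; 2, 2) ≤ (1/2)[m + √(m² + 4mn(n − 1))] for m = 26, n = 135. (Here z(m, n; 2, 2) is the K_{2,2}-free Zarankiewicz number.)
z(26, 135; 2, 2) ≤ (1/2)[26 + √(26² + 4·26·135·134)] = (1/2)[26 + √1882036] = 698.9366

Kővári–Sós–Turán: let r_1, ..., r_26 be the row sums and z = Σ r_i the total number of 1s. Each pair of columns can share at most one row with both entries 1 (else a 2×2 all-ones block appears), so Σ_i C(r_i, 2) ≤ C(135, 2) = 9045. By convexity Σ_i C(r_i, 2) ≥ 26·C(z/26, 2) = z(z − 26)/(2·26), giving z² − 26z − 26·135·134 ≤ 0 and hence z ≤ (1/2)[26 + √(676 + 4·470340)] = (1/2)[26 + √1882036] ≈ (1/2)(26 + 1371.8732) = 698.9366.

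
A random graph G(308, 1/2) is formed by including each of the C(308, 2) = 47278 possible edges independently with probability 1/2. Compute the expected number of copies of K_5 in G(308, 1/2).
E[# K_5] = C(308, 5) · (1/2)^C(5, 2) = 22356442416 / 2^10 = 1397277651/64 = 21832463.296875

For each 5-subset S of vertices (there are C(308, 5) = 22356442416 such S), let X_S = 1 if S induces a K_5 (all C(5, 2) = 10 edges present). Then P(X_S = 1) = (1/2)^10 = 1/1024. By linearity of expectation, E[# K_5] = C(308, 5) · (1/2)^10 = 22356442416 / 1024 = 1397277651/64 = 21832463.296875.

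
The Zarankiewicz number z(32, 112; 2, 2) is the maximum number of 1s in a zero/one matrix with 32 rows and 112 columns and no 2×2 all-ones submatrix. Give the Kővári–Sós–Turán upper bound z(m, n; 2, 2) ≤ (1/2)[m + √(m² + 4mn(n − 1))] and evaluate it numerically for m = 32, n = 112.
z(32, 112; 2, 2) ≤ (1/2)[32 + √(32² + 4·32·112·111)] = (1/2)[32 + √1592320] = 646.9358

Kővári–Sós–Turán: let r_1, ..., r_32 be the row sums and z = Σ r_i the total number of 1s. Each pair of columns can share at most one row with both entries 1 (else a 2×2 all-ones block appears), so Σ_i C(r_i, 2) ≤ C(112, 2) = 6216. By convexity Σ_i C(r_i, 2) ≥ 32·C(z/32, 2) = z(z − 32)/(2·32), giving z² − 32z − 32·112·111 ≤ 0 and hence z ≤ (1/2)[32 + √(1024 + 4·397824)] = (1/2)[32 + √1592320] ≈ (1/2)(32 + 1261.8716) = 646.9358.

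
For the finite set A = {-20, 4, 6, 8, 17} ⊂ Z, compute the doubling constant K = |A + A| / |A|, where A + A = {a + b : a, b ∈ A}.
K = |A + A| / |A| = 14/5

Enumerate A + A = {a + b : a, b ∈ A}. With |A| = 5, there are |A|^2 = 25 ordered sum pairs; collecting distinct values, A + A = {-40, -16, -14, -12, -3, 8, 10, 12, 14, 16, 21, 23, 25, 34}, so |A + A| = 14. Thus K = 14/5. For comparison, the minimum possible |A + A| over all 5-element sets is 2·5 − 1 = 9 (so min K = 9/5), attained only by arithmetic progressions.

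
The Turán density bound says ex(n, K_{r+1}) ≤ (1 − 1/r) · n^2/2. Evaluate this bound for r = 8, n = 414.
Turán density bound = (7/8) · 414^2/2 = 299943/4 ≈ 74985.75

Turán's theorem: ex(n, K_{r+1}) is achieved by the complete r-partite Turán graph T(n, r) with parts as balanced as possible, and is at most (1 − 1/r) · n^2/2. For r = 8, n = 414: the density bound is (7/8) · 171396/2 = 299943/4 ≈ 74985.75. The integer-valued extremum is e(T(414, 8)) = 74985, which is strictly less than the density bound 299943/4 since 8 ∤ 414 (the parts of T(414, 8) cannot all be equal).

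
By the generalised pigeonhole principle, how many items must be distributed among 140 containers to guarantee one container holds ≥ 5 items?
n = (5 − 1)·140 + 1 = 561

By the generalised pigeonhole principle, to guarantee some box contains ≥ r objects we need more than (r − 1) · k objects total. Threshold: n = (r − 1) · k + 1. With r = 5 and k = 140: n = 4 · 140 + 1 = 560 + 1 = 561. For n = 560 = 4 · 140, we can put exactly 4 objects in every box, avoiding 5 in any single one — so 561 is tight.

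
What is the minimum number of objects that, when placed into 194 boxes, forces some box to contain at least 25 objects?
n = (25 − 1)·194 + 1 = 4657

By the generalised pigeonhole principle, to guarantee some box contains ≥ r objects we need more than (r − 1) · k objects total. Threshold: n = (r − 1) · k + 1. With r = 25 and k = 194: n = 24 · 194 + 1 = 4656 + 1 = 4657. For n = 4656 = 24 · 194, we can put exactly 24 objects in every box, avoiding 25 in any single one — so 4657 is tight.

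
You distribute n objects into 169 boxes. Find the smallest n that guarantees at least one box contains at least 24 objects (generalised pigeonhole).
n = (24 − 1)·169 + 1 = 3888

By the generalised pigeonhole principle, to guarantee some box contains ≥ r objects we need more than (r − 1) · k objects total. Threshold: n = (r − 1) · k + 1. With r = 24 and k = 169: n = 23 · 169 + 1 = 3887 + 1 = 3888. For n = 3887 = 23 · 169, we can put exactly 23 objects in every box, avoiding 24 in any single one — so 3888 is tight.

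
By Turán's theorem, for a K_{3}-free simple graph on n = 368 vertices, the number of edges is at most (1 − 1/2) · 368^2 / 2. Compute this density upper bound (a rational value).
Turán density bound = (1/2) · 368^2/2 = 33856

Turán's theorem: ex(n, K_{r+1}) is achieved by the complete r-partite Turán graph T(n, r) with parts as balanced as possible, and is at most (1 − 1/r) · n^2/2. For r = 2, n = 368: the density bound is (1/2) · 135424/2 = 33856. Since 2 ∣ 368, the Turán graph T(368, 2) has parts of equal size 184, and its edge count e(T(368, 2)) = 33856 attains the density bound exactly.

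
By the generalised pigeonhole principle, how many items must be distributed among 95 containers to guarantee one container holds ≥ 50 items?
n = (50 − 1)·95 + 1 = 4656

By the generalised pigeonhole principle, to guarantee some box contains ≥ r objects we need more than (r − 1) · k objects total. Threshold: n = (r − 1) · k + 1. With r = 50 and k = 95: n = 49 · 95 + 1 = 4655 + 1 = 4656. For n = 4655 = 49 · 95, we can put exactly 49 objects in every box, avoiding 50 in any single one — so 4656 is tight.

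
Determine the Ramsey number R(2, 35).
R(2, 35) = 35

R(2, k) = k for all k ≥ 2: in a 2-colouring of K_k, either some edge is red (a red K_2) or all edges are blue (a blue K_k). And K_{34} coloured all-blue has no blue K_35, so R(2, 35) > 34. Hence R(2, 35) = 35.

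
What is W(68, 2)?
W(68, 2) = 68 + 1 = 69

A 2-term AP is any pair of integers, so a monochromatic 2-AP exists iff some colour is used at least twice. With 68 colours, the colouring i ↦ i on {1, ..., 68} uses each colour once, avoiding any monochromatic pair, so W(68, 2) > 68. For {1, ..., 69}, pigeonhole forces two integers of the same colour, which form a monochromatic 2-AP. Hence W(68, 2) = 69.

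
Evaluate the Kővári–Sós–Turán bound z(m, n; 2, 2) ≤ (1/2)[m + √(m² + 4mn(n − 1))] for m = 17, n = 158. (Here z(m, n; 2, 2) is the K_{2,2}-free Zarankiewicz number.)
z(17, 158; 2, 2) ≤ (1/2)[17 + √(17² + 4·17·158·157)] = (1/2)[17 + √1687097] = 657.9415

Kővári–Sós–Turán: let r_1, ..., r_17 be the row sums and z = Σ r_i the total number of 1s. Each pair of columns can share at most one row with both entries 1 (else a 2×2 all-ones block appears), so Σ_i C(r_i, 2) ≤ C(158, 2) = 12403. By convexity Σ_i C(r_i, 2) ≥ 17·C(z/17, 2) = z(z − 17)/(2·17), giving z² − 17z − 17·158·157 ≤ 0 and hence z ≤ (1/2)[17 + √(289 + 4·421702)] = (1/2)[17 + √1687097] ≈ (1/2)(17 + 1298.883) = 657.9415.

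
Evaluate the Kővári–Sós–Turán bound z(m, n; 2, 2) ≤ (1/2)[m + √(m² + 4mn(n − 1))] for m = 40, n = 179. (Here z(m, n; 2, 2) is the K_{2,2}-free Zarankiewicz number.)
z(40, 179; 2, 2) ≤ (1/2)[40 + √(40² + 4·40·179·178)] = (1/2)[40 + √5099520] = 1149.1058

Kővári–Sós–Turán: let r_1, ..., r_40 be the row sums and z = Σ r_i the total number of 1s. Each pair of columns can share at most one row with both entries 1 (else a 2×2 all-ones block appears), so Σ_i C(r_i, 2) ≤ C(179, 2) = 15931. By convexity Σ_i C(r_i, 2) ≥ 40·C(z/40, 2) = z(z − 40)/(2·40), giving z² − 40z − 40·179·178 ≤ 0 and hence z ≤ (1/2)[40 + √(1600 + 4·1274480)] = (1/2)[40 + √5099520] ≈ (1/2)(40 + 2258.2117) = 1149.1058.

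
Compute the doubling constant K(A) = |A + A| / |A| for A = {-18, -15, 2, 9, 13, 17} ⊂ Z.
K = |A + A| / |A| = 20/6 = 10/3

Enumerate A + A = {a + b : a, b ∈ A}. With |A| = 6, there are |A|^2 = 36 ordered sum pairs; collecting distinct values, A + A = {-36, -33, -30, -16, -13, -9, -6, -5, -2, -1, 2, 4, 11, 15, 18, 19, 22, 26, 30, 34}, so |A + A| = 20. Thus K = 20/6 = 10/3. For comparison, the minimum possible |A + A| over all 6-element sets is 2·6 − 1 = 11 (so min K = 11/6), attained only by arithmetic progressions.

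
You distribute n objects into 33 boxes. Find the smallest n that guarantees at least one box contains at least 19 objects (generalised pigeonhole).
n = (19 − 1)·33 + 1 = 595

By the generalised pigeonhole principle, to guarantee some box contains ≥ r objects we need more than (r − 1) · k objects total. Threshold: n = (r − 1) · k + 1. With r = 19 and k = 33: n = 18 · 33 + 1 = 594 + 1 = 595. For n = 594 = 18 · 33, we can put exactly 18 objects in every box, avoiding 19 in any single one — so 595 is tight.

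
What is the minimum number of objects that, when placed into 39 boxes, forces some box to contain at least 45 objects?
n = (45 − 1)·39 + 1 = 1717

By the generalised pigeonhole principle, to guarantee some box contains ≥ r objects we need more than (r − 1) · k objects total. Threshold: n = (r − 1) · k + 1. With r = 45 and k = 39: n = 44 · 39 + 1 = 1716 + 1 = 1717. For n = 1716 = 44 · 39, we can put exactly 44 objects in every box, avoiding 45 in any single one — so 1717 is tight.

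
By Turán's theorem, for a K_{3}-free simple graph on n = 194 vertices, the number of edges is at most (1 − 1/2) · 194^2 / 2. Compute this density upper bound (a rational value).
Turán density bound = (1/2) · 194^2/2 = 9409

Turán's theorem: ex(n, K_{r+1}) is achieved by the complete r-partite Turán graph T(n, r) with parts as balanced as possible, and is at most (1 − 1/r) · n^2/2. For r = 2, n = 194: the density bound is (1/2) · 37636/2 = 9409. Since 2 ∣ 194, the Turán graph T(194, 2) has parts of equal size 97, and its edge count e(T(194, 2)) = 9409 attains the density bound exactly.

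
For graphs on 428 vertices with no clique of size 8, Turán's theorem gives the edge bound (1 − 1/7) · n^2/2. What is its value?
Turán density bound = (6/7) · 428^2/2 = 549552/7 ≈ 78507.4286

Turán's theorem: ex(n, K_{r+1}) is achieved by the complete r-partite Turán graph T(n, r) with parts as balanced as possible, and is at most (1 − 1/r) · n^2/2. For r = 7, n = 428: the density bound is (6/7) · 183184/2 = 549552/7 ≈ 78507.4286. The integer-valued extremum is e(T(428, 7)) = 78507, which is strictly less than the density bound 549552/7 since 7 ∤ 428 (the parts of T(428, 7) cannot all be equal).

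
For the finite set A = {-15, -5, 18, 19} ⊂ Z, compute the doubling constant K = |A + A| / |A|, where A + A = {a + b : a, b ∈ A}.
K = |A + A| / |A| = 10/4 = 5/2

Enumerate A + A = {a + b : a, b ∈ A}. With |A| = 4, there are |A|^2 = 16 ordered sum pairs; collecting distinct values, A + A = {-30, -20, -10, 3, 4, 13, 14, 36, 37, 38}, so |A + A| = 10. Thus K = 10/4 = 5/2. For comparison, the minimum possible |A + A| over all 4-element sets is 2·4 − 1 = 7 (so min K = 7/4), attained only by arithmetic progressions.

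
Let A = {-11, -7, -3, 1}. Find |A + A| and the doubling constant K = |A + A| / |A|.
K = |A + A| / |A| = 7/4

Enumerate A + A = {a + b : a, b ∈ A}. With |A| = 4, there are |A|^2 = 16 ordered sum pairs; collecting distinct values, A + A = {-22, -18, -14, -10, -6, -2, 2}, so |A + A| = 7. Thus K = 7/4. Here |A + A| = 2|A| − 1 = 7, the minimum possible — so K = 7/4 is minimal, which holds iff A is an arithmetic progression.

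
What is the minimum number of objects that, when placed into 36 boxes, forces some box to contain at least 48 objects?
n = (48 − 1)·36 + 1 = 1693

By the generalised pigeonhole principle, to guarantee some box contains ≥ r objects we need more than (r − 1) · k objects total. Threshold: n = (r − 1) · k + 1. With r = 48 and k = 36: n = 47 · 36 + 1 = 1692 + 1 = 1693. For n = 1692 = 47 · 36, we can put exactly 47 objects in every box, avoiding 48 in any single one — so 1693 is tight.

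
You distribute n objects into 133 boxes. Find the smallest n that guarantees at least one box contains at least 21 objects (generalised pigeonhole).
n = (21 − 1)·133 + 1 = 2661

By the generalised pigeonhole principle, to guarantee some box contains ≥ r objects we need more than (r − 1) · k objects total. Threshold: n = (r − 1) · k + 1. With r = 21 and k = 133: n = 20 · 133 + 1 = 2660 + 1 = 2661. For n = 2660 = 20 · 133, we can put exactly 20 objects in every box, avoiding 21 in any single one — so 2661 is tight.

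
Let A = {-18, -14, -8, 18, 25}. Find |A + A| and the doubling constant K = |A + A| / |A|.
K = |A + A| / |A| = 15/5 = 3

Enumerate A + A = {a + b : a, b ∈ A}. With |A| = 5, there are |A|^2 = 25 ordered sum pairs; collecting distinct values, A + A = {-36, -32, -28, -26, -22, -16, 0, 4, 7, 10, 11, 17, 36, 43, 50}, so |A + A| = 15. Thus K = 15/5 = 3. For comparison, the minimum possible |A + A| over all 5-element sets is 2·5 − 1 = 9 (so min K = 9/5), attained only by arithmetic progressions.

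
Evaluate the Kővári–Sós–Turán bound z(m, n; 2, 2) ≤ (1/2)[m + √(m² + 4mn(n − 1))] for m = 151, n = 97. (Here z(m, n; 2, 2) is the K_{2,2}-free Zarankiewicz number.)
z(151, 97; 2, 2) ≤ (1/2)[151 + √(151² + 4·151·97·96)] = (1/2)[151 + √5647249] = 1263.6971

Kővári–Sós–Turán: let r_1, ..., r_151 be the row sums and z = Σ r_i the total number of 1s. Each pair of columns can share at most one row with both entries 1 (else a 2×2 all-ones block appears), so Σ_i C(r_i, 2) ≤ C(97, 2) = 4656. By convexity Σ_i C(r_i, 2) ≥ 151·C(z/151, 2) = z(z − 151)/(2·151), giving z² − 151z − 151·97·96 ≤ 0 and hence z ≤ (1/2)[151 + √(22801 + 4·1406112)] = (1/2)[151 + √5647249] ≈ (1/2)(151 + 2376.3941) = 1263.6971.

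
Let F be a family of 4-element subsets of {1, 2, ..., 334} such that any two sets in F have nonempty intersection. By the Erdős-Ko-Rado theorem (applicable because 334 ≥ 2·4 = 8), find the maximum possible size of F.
max |F| = C(333, 3) = 6099006

Erdős-Ko-Rado (1961): when n ≥ 2k, max |F| = C(n−1, k−1). The bound is attained by the star {A : i ∈ A} for any fixed i ∈ [n]. Here C(334−1, 4−1) = C(333, 3) = 6099006.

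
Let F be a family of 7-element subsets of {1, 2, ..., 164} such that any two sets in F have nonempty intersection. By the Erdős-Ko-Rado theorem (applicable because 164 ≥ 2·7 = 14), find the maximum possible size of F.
max |F| = C(163, 6) = 23733959256

The Erdős-Ko-Rado theorem states: for n ≥ 2k, an intersecting family of k-subsets of an n-element set has size at most C(n − 1, k − 1), with equality for 'star' families {A ⊆ [n] : |A| = k, i ∈ A} (fix an element i). For n = 164, k = 7: C(163, 6) = 23733959256.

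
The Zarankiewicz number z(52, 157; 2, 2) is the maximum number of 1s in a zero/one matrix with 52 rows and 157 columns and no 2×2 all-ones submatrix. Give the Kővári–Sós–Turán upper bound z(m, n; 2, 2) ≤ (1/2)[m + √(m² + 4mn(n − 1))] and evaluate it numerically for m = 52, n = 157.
z(52, 157; 2, 2) ≤ (1/2)[52 + √(52² + 4·52·157·156)] = (1/2)[52 + √5097040] = 1154.8313

Kővári–Sós–Turán: let r_1, ..., r_52 be the row sums and z = Σ r_i the total number of 1s. Each pair of columns can share at most one row with both entries 1 (else a 2×2 all-ones block appears), so Σ_i C(r_i, 2) ≤ C(157, 2) = 12246. By convexity Σ_i C(r_i, 2) ≥ 52·C(z/52, 2) = z(z − 52)/(2·52), giving z² − 52z − 52·157·156 ≤ 0 and hence z ≤ (1/2)[52 + √(2704 + 4·1273584)] = (1/2)[52 + √5097040] ≈ (1/2)(52 + 2257.6625) = 1154.8313.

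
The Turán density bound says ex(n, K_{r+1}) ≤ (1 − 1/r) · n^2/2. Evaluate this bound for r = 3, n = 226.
Turán density bound = (2/3) · 226^2/2 = 51076/3 ≈ 17025.3333

Turán's theorem: ex(n, K_{r+1}) is achieved by the complete r-partite Turán graph T(n, r) with parts as balanced as possible, and is at most (1 − 1/r) · n^2/2. For r = 3, n = 226: the density bound is (2/3) · 51076/2 = 51076/3 ≈ 17025.3333. The integer-valued extremum is e(T(226, 3)) = 17025, which is strictly less than the density bound 51076/3 since 3 ∤ 226 (the parts of T(226, 3) cannot all be equal).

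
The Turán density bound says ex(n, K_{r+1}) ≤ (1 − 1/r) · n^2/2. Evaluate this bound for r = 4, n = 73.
Turán density bound = (3/4) · 73^2/2 = 15987/8 ≈ 1998.375

Turán's theorem: ex(n, K_{r+1}) is achieved by the complete r-partite Turán graph T(n, r) with parts as balanced as possible, and is at most (1 − 1/r) · n^2/2. For r = 4, n = 73: the density bound is (3/4) · 5329/2 = 15987/8 ≈ 1998.375. The integer-valued extremum is e(T(73, 4)) = 1998, which is strictly less than the density bound 15987/8 since 4 ∤ 73 (the parts of T(73, 4) cannot all be equal).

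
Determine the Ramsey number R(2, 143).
R(2, 143) = 143

R(2, k) = k for all k ≥ 2: in a 2-colouring of K_k, either some edge is red (a red K_2) or all edges are blue (a blue K_k). And K_{142} coloured all-blue has no blue K_143, so R(2, 143) > 142. Hence R(2, 143) = 143.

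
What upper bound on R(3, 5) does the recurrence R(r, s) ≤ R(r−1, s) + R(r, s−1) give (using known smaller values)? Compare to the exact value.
R(3, 5) ≤ R(2, 5) + R(3, 4) = 5 + 9 = 14; exact value R(3, 5) = 14.

The Erdős–Szekeres recurrence R(r, s) ≤ R(r−1, s) + R(r, s−1) applied to (r, s) = (3, 5) gives
  R(3, 5) ≤ R(2, 5) + R(3, 4) = 5 + 9 = 14.
(Recall R(2, k) = k and R is symmetric.) Here the recurrence bound is tight: a matching lower-bound construction on K_{13} shows R(3, 5) > 13, so R(3, 5) = 14 exactly.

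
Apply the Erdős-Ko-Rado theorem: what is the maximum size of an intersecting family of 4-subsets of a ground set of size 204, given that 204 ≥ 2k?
max |F| = C(203, 3) = 1373701

The Erdős-Ko-Rado theorem states: for n ≥ 2k, an intersecting family of k-subsets of an n-element set has size at most C(n − 1, k − 1), with equality for 'star' families {A ⊆ [n] : |A| = k, i ∈ A} (fix an element i). For n = 204, k = 4: C(203, 3) = 1373701.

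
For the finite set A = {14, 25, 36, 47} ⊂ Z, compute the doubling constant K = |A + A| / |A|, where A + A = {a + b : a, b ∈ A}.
K = |A + A| / |A| = 7/4

Enumerate A + A = {a + b : a, b ∈ A}. With |A| = 4, there are |A|^2 = 16 ordered sum pairs; collecting distinct values, A + A = {28, 39, 50, 61, 72, 83, 94}, so |A + A| = 7. Thus K = 7/4. Here |A + A| = 2|A| − 1 = 7, the minimum possible — so K = 7/4 is minimal, which holds iff A is an arithmetic progression.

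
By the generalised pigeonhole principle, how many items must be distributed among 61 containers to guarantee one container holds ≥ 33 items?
n = (33 − 1)·61 + 1 = 1953

By the generalised pigeonhole principle, to guarantee some box contains ≥ r objects we need more than (r − 1) · k objects total. Threshold: n = (r − 1) · k + 1. With r = 33 and k = 61: n = 32 · 61 + 1 = 1952 + 1 = 1953. For n = 1952 = 32 · 61, we can put exactly 32 objects in every box, avoiding 33 in any single one — so 1953 is tight.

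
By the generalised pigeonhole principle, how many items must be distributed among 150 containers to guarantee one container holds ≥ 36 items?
n = (36 − 1)·150 + 1 = 5251

By the generalised pigeonhole principle, to guarantee some box contains ≥ r objects we need more than (r − 1) · k objects total. Threshold: n = (r − 1) · k + 1. With r = 36 and k = 150: n = 35 · 150 + 1 = 5250 + 1 = 5251. For n = 5250 = 35 · 150, we can put exactly 35 objects in every box, avoiding 36 in any single one — so 5251 is tight.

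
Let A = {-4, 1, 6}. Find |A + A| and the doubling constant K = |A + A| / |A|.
K = |A + A| / |A| = 5/3

Enumerate A + A = {a + b : a, b ∈ A}. With |A| = 3, there are |A|^2 = 9 ordered sum pairs; collecting distinct values, A + A = {-8, -3, 2, 7, 12}, so |A + A| = 5. Thus K = 5/3. Here |A + A| = 2|A| − 1 = 5, the minimum possible — so K = 5/3 is minimal, which holds iff A is an arithmetic progression.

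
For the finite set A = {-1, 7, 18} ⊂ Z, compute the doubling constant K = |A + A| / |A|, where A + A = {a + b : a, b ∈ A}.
K = |A + A| / |A| = 6/3 = 2

Enumerate A + A = {a + b : a, b ∈ A}. With |A| = 3, there are |A|^2 = 9 ordered sum pairs; collecting distinct values, A + A = {-2, 6, 14, 17, 25, 36}, so |A + A| = 6. Thus K = 6/3 = 2. For comparison, the minimum possible |A + A| over all 3-element sets is 2·3 − 1 = 5 (so min K = 5/3), attained only by arithmetic progressions.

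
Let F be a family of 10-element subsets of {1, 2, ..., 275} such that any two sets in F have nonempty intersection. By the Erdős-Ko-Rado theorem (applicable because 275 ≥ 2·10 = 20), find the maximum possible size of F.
max |F| = C(274, 9) = 21005455717413804

Erdős-Ko-Rado (1961): when n ≥ 2k, max |F| = C(n−1, k−1). The bound is attained by the star {A : i ∈ A} for any fixed i ∈ [n]. Here C(275−1, 10−1) = C(274, 9) = 21005455717413804.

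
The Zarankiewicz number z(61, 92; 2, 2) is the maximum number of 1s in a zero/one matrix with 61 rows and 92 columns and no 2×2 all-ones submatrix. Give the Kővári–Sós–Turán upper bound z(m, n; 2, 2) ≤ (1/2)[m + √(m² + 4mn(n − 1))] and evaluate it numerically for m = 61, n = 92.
z(61, 92; 2, 2) ≤ (1/2)[61 + √(61² + 4·61·92·91)] = (1/2)[61 + √2046489] = 745.7777

Kővári–Sós–Turán: let r_1, ..., r_61 be the row sums and z = Σ r_i the total number of 1s. Each pair of columns can share at most one row with both entries 1 (else a 2×2 all-ones block appears), so Σ_i C(r_i, 2) ≤ C(92, 2) = 4186. By convexity Σ_i C(r_i, 2) ≥ 61·C(z/61, 2) = z(z − 61)/(2·61), giving z² − 61z − 61·92·91 ≤ 0 and hence z ≤ (1/2)[61 + √(3721 + 4·510692)] = (1/2)[61 + √2046489] ≈ (1/2)(61 + 1430.5555) = 745.7777.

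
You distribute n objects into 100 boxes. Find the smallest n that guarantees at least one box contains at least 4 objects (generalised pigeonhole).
n = (4 − 1)·100 + 1 = 301

By the generalised pigeonhole principle, to guarantee some box contains ≥ r objects we need more than (r − 1) · k objects total. Threshold: n = (r − 1) · k + 1. With r = 4 and k = 100: n = 3 · 100 + 1 = 300 + 1 = 301. For n = 300 = 3 · 100, we can put exactly 3 objects in every box, avoiding 4 in any single one — so 301 is tight.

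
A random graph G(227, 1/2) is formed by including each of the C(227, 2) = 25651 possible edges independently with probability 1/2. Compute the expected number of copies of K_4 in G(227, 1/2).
E[# K_4] = C(227, 4) · (1/2)^C(4, 2) = 107734200 / 2^6 = 13466775/8 = 1683346.875

For each 4-subset S of vertices (there are C(227, 4) = 107734200 such S), let X_S = 1 if S induces a K_4 (all C(4, 2) = 6 edges present). Then P(X_S = 1) = (1/2)^6 = 1/64. By linearity of expectation, E[# K_4] = C(227, 4) · (1/2)^6 = 107734200 / 64 = 13466775/8 = 1683346.875.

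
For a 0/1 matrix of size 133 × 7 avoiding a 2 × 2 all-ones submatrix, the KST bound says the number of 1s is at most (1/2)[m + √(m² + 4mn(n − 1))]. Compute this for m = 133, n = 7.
z(133, 7; 2, 2) ≤ (1/2)[133 + √(133² + 4·133·7·6)] = (1/2)[133 + √40033] = 166.5412

Kővári–Sós–Turán: let r_1, ..., r_133 be the row sums and z = Σ r_i the total number of 1s. Each pair of columns can share at most one row with both entries 1 (else a 2×2 all-ones block appears), so Σ_i C(r_i, 2) ≤ C(7, 2) = 21. By convexity Σ_i C(r_i, 2) ≥ 133·C(z/133, 2) = z(z − 133)/(2·133), giving z² − 133z − 133·7·6 ≤ 0 and hence z ≤ (1/2)[133 + √(17689 + 4·5586)] = (1/2)[133 + √40033] ≈ (1/2)(133 + 200.0825) = 166.5412.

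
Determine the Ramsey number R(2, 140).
R(2, 140) = 140

R(2, k) = k for all k ≥ 2: in a 2-colouring of K_k, either some edge is red (a red K_2) or all edges are blue (a blue K_k). And K_{139} coloured all-blue has no blue K_140, so R(2, 140) > 139. Hence R(2, 140) = 140.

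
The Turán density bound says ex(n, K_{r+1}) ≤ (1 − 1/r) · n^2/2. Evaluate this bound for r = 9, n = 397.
Turán density bound = (8/9) · 397^2/2 = 630436/9 ≈ 70048.4444

Turán's theorem: ex(n, K_{r+1}) is achieved by the complete r-partite Turán graph T(n, r) with parts as balanced as possible, and is at most (1 − 1/r) · n^2/2. For r = 9, n = 397: the density bound is (8/9) · 157609/2 = 630436/9 ≈ 70048.4444. The integer-valued extremum is e(T(397, 9)) = 70048, which is strictly less than the density bound 630436/9 since 9 ∤ 397 (the parts of T(397, 9) cannot all be equal).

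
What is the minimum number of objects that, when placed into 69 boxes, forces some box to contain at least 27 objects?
n = (27 − 1)·69 + 1 = 1795

By the generalised pigeonhole principle, to guarantee some box contains ≥ r objects we need more than (r − 1) · k objects total. Threshold: n = (r − 1) · k + 1. With r = 27 and k = 69: n = 26 · 69 + 1 = 1794 + 1 = 1795. For n = 1794 = 26 · 69, we can put exactly 26 objects in every box, avoiding 27 in any single one — so 1795 is tight.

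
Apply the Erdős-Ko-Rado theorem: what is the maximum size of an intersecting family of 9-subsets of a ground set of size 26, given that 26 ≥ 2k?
max |F| = C(25, 8) = 1081575

Erdős-Ko-Rado (1961): when n ≥ 2k, max |F| = C(n−1, k−1). The bound is attained by the star {A : i ∈ A} for any fixed i ∈ [n]. Here C(26−1, 9−1) = C(25, 8) = 1081575.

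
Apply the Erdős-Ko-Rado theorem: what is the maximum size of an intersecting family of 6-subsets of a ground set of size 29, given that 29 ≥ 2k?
max |F| = C(28, 5) = 98280

The Erdős-Ko-Rado theorem states: for n ≥ 2k, an intersecting family of k-subsets of an n-element set has size at most C(n − 1, k − 1), with equality for 'star' families {A ⊆ [n] : |A| = k, i ∈ A} (fix an element i). For n = 29, k = 6: C(28, 5) = 98280.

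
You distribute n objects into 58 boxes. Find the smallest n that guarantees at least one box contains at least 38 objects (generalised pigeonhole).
n = (38 − 1)·58 + 1 = 2147

By the generalised pigeonhole principle, to guarantee some box contains ≥ r objects we need more than (r − 1) · k objects total. Threshold: n = (r − 1) · k + 1. With r = 38 and k = 58: n = 37 · 58 + 1 = 2146 + 1 = 2147. For n = 2146 = 37 · 58, we can put exactly 37 objects in every box, avoiding 38 in any single one — so 2147 is tight.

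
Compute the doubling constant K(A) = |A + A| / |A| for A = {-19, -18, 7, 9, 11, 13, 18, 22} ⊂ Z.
K = |A + A| / |A| = 31/8

Enumerate A + A = {a + b : a, b ∈ A}. With |A| = 8, there are |A|^2 = 64 ordered sum pairs; collecting distinct values, A + A = {-38, -37, -36, -12, -11, -10, -9, -8, -7, -6, -5, -1, 0, 3, 4, 14, 16, 18, 20, 22, 24, 25, 26, 27, 29, 31, 33, 35, 36, 40, 44}, so |A + A| = 31. Thus K = 31/8. For comparison, the minimum possible |A + A| over all 8-element sets is 2·8 − 1 = 15 (so min K = 15/8), attained only by arithmetic progressions.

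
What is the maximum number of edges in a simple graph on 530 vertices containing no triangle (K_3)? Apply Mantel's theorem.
ex(530, K_3) = ⌊530^2/4⌋ = 70225

Mantel (1907): a triangle-free graph on n vertices has at most ⌊n^2/4⌋ edges, with equality for the complete bipartite graph K_{⌊n/2⌋, ⌈n/2⌉}. For n = 530: ⌊530^2/4⌋ = ⌊280900/4⌋ = 70225. The extremal graph is K_{265, 265}, which has 265·265 = 70225 edges.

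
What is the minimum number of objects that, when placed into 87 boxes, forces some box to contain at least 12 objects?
n = (12 − 1)·87 + 1 = 958

By the generalised pigeonhole principle, to guarantee some box contains ≥ r objects we need more than (r − 1) · k objects total. Threshold: n = (r − 1) · k + 1. With r = 12 and k = 87: n = 11 · 87 + 1 = 957 + 1 = 958. For n = 957 = 11 · 87, we can put exactly 11 objects in every box, avoiding 12 in any single one — so 958 is tight.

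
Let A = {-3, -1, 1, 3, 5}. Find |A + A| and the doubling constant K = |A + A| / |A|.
K = |A + A| / |A| = 9/5

Enumerate A + A = {a + b : a, b ∈ A}. With |A| = 5, there are |A|^2 = 25 ordered sum pairs; collecting distinct values, A + A = {-6, -4, -2, 0, 2, 4, 6, 8, 10}, so |A + A| = 9. Thus K = 9/5. Here |A + A| = 2|A| − 1 = 9, the minimum possible — so K = 9/5 is minimal, which holds iff A is an arithmetic progression.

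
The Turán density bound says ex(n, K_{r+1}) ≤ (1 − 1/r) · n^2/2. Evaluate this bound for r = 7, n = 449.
Turán density bound = (6/7) · 449^2/2 = 604803/7 ≈ 86400.4286

Turán's theorem: ex(n, K_{r+1}) is achieved by the complete r-partite Turán graph T(n, r) with parts as balanced as possible, and is at most (1 − 1/r) · n^2/2. For r = 7, n = 449: the density bound is (6/7) · 201601/2 = 604803/7 ≈ 86400.4286. The integer-valued extremum is e(T(449, 7)) = 86400, which is strictly less than the density bound 604803/7 since 7 ∤ 449 (the parts of T(449, 7) cannot all be equal).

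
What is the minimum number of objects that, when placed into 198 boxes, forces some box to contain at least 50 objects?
n = (50 − 1)·198 + 1 = 9703

By the generalised pigeonhole principle, to guarantee some box contains ≥ r objects we need more than (r − 1) · k objects total. Threshold: n = (r − 1) · k + 1. With r = 50 and k = 198: n = 49 · 198 + 1 = 9702 + 1 = 9703. For n = 9702 = 49 · 198, we can put exactly 49 objects in every box, avoiding 50 in any single one — so 9703 is tight.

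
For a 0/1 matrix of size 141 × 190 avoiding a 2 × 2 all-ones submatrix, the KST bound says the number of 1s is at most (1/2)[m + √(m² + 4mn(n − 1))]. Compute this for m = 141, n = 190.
z(141, 190; 2, 2) ≤ (1/2)[141 + √(141² + 4·141·190·189)] = (1/2)[141 + √20273121] = 2321.7841

Kővári–Sós–Turán: let r_1, ..., r_141 be the row sums and z = Σ r_i the total number of 1s. Each pair of columns can share at most one row with both entries 1 (else a 2×2 all-ones block appears), so Σ_i C(r_i, 2) ≤ C(190, 2) = 17955. By convexity Σ_i C(r_i, 2) ≥ 141·C(z/141, 2) = z(z − 141)/(2·141), giving z² − 141z − 141·190·189 ≤ 0 and hence z ≤ (1/2)[141 + √(19881 + 4·5063310)] = (1/2)[141 + √20273121] ≈ (1/2)(141 + 4502.5683) = 2321.7841.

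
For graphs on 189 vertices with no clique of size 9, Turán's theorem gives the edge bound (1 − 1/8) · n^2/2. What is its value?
Turán density bound = (7/8) · 189^2/2 = 250047/16 ≈ 15627.9375

Turán's theorem: ex(n, K_{r+1}) is achieved by the complete r-partite Turán graph T(n, r) with parts as balanced as possible, and is at most (1 − 1/r) · n^2/2. For r = 8, n = 189: the density bound is (7/8) · 35721/2 = 250047/16 ≈ 15627.9375. The integer-valued extremum is e(T(189, 8)) = 15627, which is strictly less than the density bound 250047/16 since 8 ∤ 189 (the parts of T(189, 8) cannot all be equal).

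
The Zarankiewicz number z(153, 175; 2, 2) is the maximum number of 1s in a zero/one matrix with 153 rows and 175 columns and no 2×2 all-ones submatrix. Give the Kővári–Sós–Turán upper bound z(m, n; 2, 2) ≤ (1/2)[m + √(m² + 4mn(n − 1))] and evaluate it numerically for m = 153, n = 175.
z(153, 175; 2, 2) ≤ (1/2)[153 + √(153² + 4·153·175·174)] = (1/2)[153 + √18658809] = 2236.2922

Kővári–Sós–Turán: let r_1, ..., r_153 be the row sums and z = Σ r_i the total number of 1s. Each pair of columns can share at most one row with both entries 1 (else a 2×2 all-ones block appears), so Σ_i C(r_i, 2) ≤ C(175, 2) = 15225. By convexity Σ_i C(r_i, 2) ≥ 153·C(z/153, 2) = z(z − 153)/(2·153), giving z² − 153z − 153·175·174 ≤ 0 and hence z ≤ (1/2)[153 + √(23409 + 4·4658850)] = (1/2)[153 + √18658809] ≈ (1/2)(153 + 4319.5844) = 2236.2922.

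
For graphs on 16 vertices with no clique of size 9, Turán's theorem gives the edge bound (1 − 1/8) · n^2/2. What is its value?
Turán density bound = (7/8) · 16^2/2 = 112

Turán's theorem: ex(n, K_{r+1}) is achieved by the complete r-partite Turán graph T(n, r) with parts as balanced as possible, and is at most (1 − 1/r) · n^2/2. For r = 8, n = 16: the density bound is (7/8) · 256/2 = 112. Since 8 ∣ 16, the Turán graph T(16, 8) has parts of equal size 2, and its edge count e(T(16, 8)) = 112 attains the density bound exactly.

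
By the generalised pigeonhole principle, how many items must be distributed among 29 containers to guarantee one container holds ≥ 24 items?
n = (24 − 1)·29 + 1 = 668

By the generalised pigeonhole principle, to guarantee some box contains ≥ r objects we need more than (r − 1) · k objects total. Threshold: n = (r − 1) · k + 1. With r = 24 and k = 29: n = 23 · 29 + 1 = 667 + 1 = 668. For n = 667 = 23 · 29, we can put exactly 23 objects in every box, avoiding 24 in any single one — so 668 is tight.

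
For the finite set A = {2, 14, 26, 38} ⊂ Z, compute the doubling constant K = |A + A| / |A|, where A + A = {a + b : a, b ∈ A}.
K = |A + A| / |A| = 7/4

Enumerate A + A = {a + b : a, b ∈ A}. With |A| = 4, there are |A|^2 = 16 ordered sum pairs; collecting distinct values, A + A = {4, 16, 28, 40, 52, 64, 76}, so |A + A| = 7. Thus K = 7/4. Here |A + A| = 2|A| − 1 = 7, the minimum possible — so K = 7/4 is minimal, which holds iff A is an arithmetic progression.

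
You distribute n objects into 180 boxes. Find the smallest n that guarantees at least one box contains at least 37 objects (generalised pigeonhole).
n = (37 − 1)·180 + 1 = 6481

By the generalised pigeonhole principle, to guarantee some box contains ≥ r objects we need more than (r − 1) · k objects total. Threshold: n = (r − 1) · k + 1. With r = 37 and k = 180: n = 36 · 180 + 1 = 6480 + 1 = 6481. For n = 6480 = 36 · 180, we can put exactly 36 objects in every box, avoiding 37 in any single one — so 6481 is tight.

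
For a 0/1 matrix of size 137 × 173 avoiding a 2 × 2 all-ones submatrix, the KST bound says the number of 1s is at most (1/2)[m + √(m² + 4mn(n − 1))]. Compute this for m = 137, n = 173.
z(137, 173; 2, 2) ≤ (1/2)[137 + √(137² + 4·137·173·172)] = (1/2)[137 + √16325057] = 2088.7139

Kővári–Sós–Turán: let r_1, ..., r_137 be the row sums and z = Σ r_i the total number of 1s. Each pair of columns can share at most one row with both entries 1 (else a 2×2 all-ones block appears), so Σ_i C(r_i, 2) ≤ C(173, 2) = 14878. By convexity Σ_i C(r_i, 2) ≥ 137·C(z/137, 2) = z(z − 137)/(2·137), giving z² − 137z − 137·173·172 ≤ 0 and hence z ≤ (1/2)[137 + √(18769 + 4·4076572)] = (1/2)[137 + √16325057] ≈ (1/2)(137 + 4040.4278) = 2088.7139.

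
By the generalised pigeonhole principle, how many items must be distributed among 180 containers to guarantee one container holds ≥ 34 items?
n = (34 − 1)·180 + 1 = 5941

By the generalised pigeonhole principle, to guarantee some box contains ≥ r objects we need more than (r − 1) · k objects total. Threshold: n = (r − 1) · k + 1. With r = 34 and k = 180: n = 33 · 180 + 1 = 5940 + 1 = 5941. For n = 5940 = 33 · 180, we can put exactly 33 objects in every box, avoiding 34 in any single one — so 5941 is tight.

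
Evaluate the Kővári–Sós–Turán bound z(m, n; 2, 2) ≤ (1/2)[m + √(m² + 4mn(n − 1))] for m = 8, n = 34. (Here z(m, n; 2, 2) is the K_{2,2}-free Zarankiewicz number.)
z(8, 34; 2, 2) ≤ (1/2)[8 + √(8² + 4·8·34·33)] = (1/2)[8 + √35968] = 98.8262

Kővári–Sós–Turán: let r_1, ..., r_8 be the row sums and z = Σ r_i the total number of 1s. Each pair of columns can share at most one row with both entries 1 (else a 2×2 all-ones block appears), so Σ_i C(r_i, 2) ≤ C(34, 2) = 561. By convexity Σ_i C(r_i, 2) ≥ 8·C(z/8, 2) = z(z − 8)/(2·8), giving z² − 8z − 8·34·33 ≤ 0 and hence z ≤ (1/2)[8 + √(64 + 4·8976)] = (1/2)[8 + √35968] ≈ (1/2)(8 + 189.6523) = 98.8262.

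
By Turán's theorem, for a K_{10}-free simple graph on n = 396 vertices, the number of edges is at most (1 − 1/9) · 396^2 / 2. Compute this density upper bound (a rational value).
Turán density bound = (8/9) · 396^2/2 = 69696

Turán's theorem: ex(n, K_{r+1}) is achieved by the complete r-partite Turán graph T(n, r) with parts as balanced as possible, and is at most (1 − 1/r) · n^2/2. For r = 9, n = 396: the density bound is (8/9) · 156816/2 = 69696. Since 9 ∣ 396, the Turán graph T(396, 9) has parts of equal size 44, and its edge count e(T(396, 9)) = 69696 attains the density bound exactly.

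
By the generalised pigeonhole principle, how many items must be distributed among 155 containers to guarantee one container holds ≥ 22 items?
n = (22 − 1)·155 + 1 = 3256

By the generalised pigeonhole principle, to guarantee some box contains ≥ r objects we need more than (r − 1) · k objects total. Threshold: n = (r − 1) · k + 1. With r = 22 and k = 155: n = 21 · 155 + 1 = 3255 + 1 = 3256. For n = 3255 = 21 · 155, we can put exactly 21 objects in every box, avoiding 22 in any single one — so 3256 is tight.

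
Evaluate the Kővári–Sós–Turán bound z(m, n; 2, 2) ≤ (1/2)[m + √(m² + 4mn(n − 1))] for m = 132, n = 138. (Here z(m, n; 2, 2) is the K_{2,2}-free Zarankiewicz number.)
z(132, 138; 2, 2) ≤ (1/2)[132 + √(132² + 4·132·138·137)] = (1/2)[132 + √9999792] = 1647.1224

Kővári–Sós–Turán: let r_1, ..., r_132 be the row sums and z = Σ r_i the total number of 1s. Each pair of columns can share at most one row with both entries 1 (else a 2×2 all-ones block appears), so Σ_i C(r_i, 2) ≤ C(138, 2) = 9453. By convexity Σ_i C(r_i, 2) ≥ 132·C(z/132, 2) = z(z − 132)/(2·132), giving z² − 132z − 132·138·137 ≤ 0 and hence z ≤ (1/2)[132 + √(17424 + 4·2495592)] = (1/2)[132 + √9999792] ≈ (1/2)(132 + 3162.2448) = 1647.1224.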